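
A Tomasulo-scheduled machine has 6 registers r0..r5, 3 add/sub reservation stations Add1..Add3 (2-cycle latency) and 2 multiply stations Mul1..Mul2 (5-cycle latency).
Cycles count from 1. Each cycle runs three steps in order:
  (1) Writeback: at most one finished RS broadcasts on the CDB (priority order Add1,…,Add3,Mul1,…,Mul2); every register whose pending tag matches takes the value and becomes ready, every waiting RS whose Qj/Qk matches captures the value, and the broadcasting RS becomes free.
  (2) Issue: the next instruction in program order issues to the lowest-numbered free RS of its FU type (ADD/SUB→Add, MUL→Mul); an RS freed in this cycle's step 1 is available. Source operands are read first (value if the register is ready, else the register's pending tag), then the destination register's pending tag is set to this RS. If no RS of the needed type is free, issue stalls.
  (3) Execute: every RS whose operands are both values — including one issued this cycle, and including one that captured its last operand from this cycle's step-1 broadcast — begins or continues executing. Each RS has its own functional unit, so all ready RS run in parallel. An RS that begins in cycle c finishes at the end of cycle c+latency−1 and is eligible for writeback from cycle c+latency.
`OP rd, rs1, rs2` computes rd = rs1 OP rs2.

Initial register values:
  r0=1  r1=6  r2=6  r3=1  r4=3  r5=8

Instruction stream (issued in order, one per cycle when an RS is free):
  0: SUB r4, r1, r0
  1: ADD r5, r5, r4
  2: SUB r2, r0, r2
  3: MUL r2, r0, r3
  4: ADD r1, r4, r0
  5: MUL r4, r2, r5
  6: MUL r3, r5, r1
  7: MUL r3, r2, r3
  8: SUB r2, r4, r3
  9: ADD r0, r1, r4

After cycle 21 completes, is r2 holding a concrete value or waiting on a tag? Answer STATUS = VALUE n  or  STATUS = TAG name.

  c1: issue SUB r4<-Add1  regs: r0:1,r1:6,r2:6,r3:1,r4:Add1,r5:8
  c2: issue ADD r5<-Add2  regs: r0:1,r1:6,r2:6,r3:1,r4:Add1,r5:Add2
  c3: CDB Add1=5; issue SUB r2<-Add1  regs: r0:1,r1:6,r2:Add1,r3:1,r4:5,r5:Add2
  c4: issue MUL r2<-Mul1  regs: r0:1,r1:6,r2:Mul1,r3:1,r4:5,r5:Add2
  c5: CDB Add1=-5; issue ADD r1<-Add1  regs: r0:1,r1:Add1,r2:Mul1,r3:1,r4:5,r5:Add2
  c6: CDB Add2=13; issue MUL r4<-Mul2  regs: r0:1,r1:Add1,r2:Mul1,r3:1,r4:Mul2,r5:13
  c7: CDB Add1=6; stall  regs: r0:1,r1:6,r2:Mul1,r3:1,r4:Mul2,r5:13
  c8: stall  regs: r0:1,r1:6,r2:Mul1,r3:1,r4:Mul2,r5:13
  c9: CDB Mul1=1; issue MUL r3<-Mul1  regs: r0:1,r1:6,r2:1,r3:Mul1,r4:Mul2,r5:13
  c10: stall  regs: r0:1,r1:6,r2:1,r3:Mul1,r4:Mul2,r5:13
  c11: stall  regs: r0:1,r1:6,r2:1,r3:Mul1,r4:Mul2,r5:13
  c12: stall  regs: r0:1,r1:6,r2:1,r3:Mul1,r4:Mul2,r5:13
  c13: stall  regs: r0:1,r1:6,r2:1,r3:Mul1,r4:Mul2,r5:13
  c14: CDB Mul1=78; issue MUL r3<-Mul1  regs: r0:1,r1:6,r2:1,r3:Mul1,r4:Mul2,r5:13
  c15: CDB Mul2=13; issue SUB r2<-Add1  regs: r0:1,r1:6,r2:Add1,r3:Mul1,r4:13,r5:13
  c16: issue ADD r0<-Add2  regs: r0:Add2,r1:6,r2:Add1,r3:Mul1,r4:13,r5:13
  c17: -  regs: r0:Add2,r1:6,r2:Add1,r3:Mul1,r4:13,r5:13
  c18: CDB Add2=19  regs: r0:19,r1:6,r2:Add1,r3:Mul1,r4:13,r5:13
  c19: CDB Mul1=78  regs: r0:19,r1:6,r2:Add1,r3:78,r4:13,r5:13
  c20: -  regs: r0:19,r1:6,r2:Add1,r3:78,r4:13,r5:13
  c21: CDB Add1=-65  regs: r0:19,r1:6,r2:-65,r3:78,r4:13,r5:13

STATUS = VALUE -65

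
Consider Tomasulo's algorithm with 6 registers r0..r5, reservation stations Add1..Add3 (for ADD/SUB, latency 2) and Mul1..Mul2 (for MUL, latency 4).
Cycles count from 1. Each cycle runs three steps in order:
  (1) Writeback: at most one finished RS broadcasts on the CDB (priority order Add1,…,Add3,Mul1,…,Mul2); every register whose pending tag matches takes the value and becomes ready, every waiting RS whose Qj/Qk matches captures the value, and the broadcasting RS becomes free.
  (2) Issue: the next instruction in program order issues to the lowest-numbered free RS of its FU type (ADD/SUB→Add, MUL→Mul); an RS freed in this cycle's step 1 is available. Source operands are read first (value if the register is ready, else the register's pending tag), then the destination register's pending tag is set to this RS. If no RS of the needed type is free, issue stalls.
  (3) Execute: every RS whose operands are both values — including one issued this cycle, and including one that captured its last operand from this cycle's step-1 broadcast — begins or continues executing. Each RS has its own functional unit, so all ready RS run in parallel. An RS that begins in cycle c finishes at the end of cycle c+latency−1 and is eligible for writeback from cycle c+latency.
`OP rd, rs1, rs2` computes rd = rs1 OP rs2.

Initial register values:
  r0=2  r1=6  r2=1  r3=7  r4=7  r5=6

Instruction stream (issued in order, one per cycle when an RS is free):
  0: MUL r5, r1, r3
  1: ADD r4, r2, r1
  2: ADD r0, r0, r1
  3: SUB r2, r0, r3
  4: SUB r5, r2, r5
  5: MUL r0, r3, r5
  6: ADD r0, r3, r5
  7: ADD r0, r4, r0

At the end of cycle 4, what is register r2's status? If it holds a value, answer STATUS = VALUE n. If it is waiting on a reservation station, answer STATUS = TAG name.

c1: issue MUL r5<-Mul1 | r0:2,r1:6,r2:1,r3:7,r4:7,r5:Mul1
c2: issue ADD r4<-Add1 | r0:2,r1:6,r2:1,r3:7,r4:Add1,r5:Mul1
c3: issue ADD r0<-Add2 | r0:Add2,r1:6,r2:1,r3:7,r4:Add1,r5:Mul1
c4: CDB Add1=7; issue SUB r2<-Add1 | r0:Add2,r1:6,r2:Add1,r3:7,r4:7,r5:Mul1

STATUS = TAG Add1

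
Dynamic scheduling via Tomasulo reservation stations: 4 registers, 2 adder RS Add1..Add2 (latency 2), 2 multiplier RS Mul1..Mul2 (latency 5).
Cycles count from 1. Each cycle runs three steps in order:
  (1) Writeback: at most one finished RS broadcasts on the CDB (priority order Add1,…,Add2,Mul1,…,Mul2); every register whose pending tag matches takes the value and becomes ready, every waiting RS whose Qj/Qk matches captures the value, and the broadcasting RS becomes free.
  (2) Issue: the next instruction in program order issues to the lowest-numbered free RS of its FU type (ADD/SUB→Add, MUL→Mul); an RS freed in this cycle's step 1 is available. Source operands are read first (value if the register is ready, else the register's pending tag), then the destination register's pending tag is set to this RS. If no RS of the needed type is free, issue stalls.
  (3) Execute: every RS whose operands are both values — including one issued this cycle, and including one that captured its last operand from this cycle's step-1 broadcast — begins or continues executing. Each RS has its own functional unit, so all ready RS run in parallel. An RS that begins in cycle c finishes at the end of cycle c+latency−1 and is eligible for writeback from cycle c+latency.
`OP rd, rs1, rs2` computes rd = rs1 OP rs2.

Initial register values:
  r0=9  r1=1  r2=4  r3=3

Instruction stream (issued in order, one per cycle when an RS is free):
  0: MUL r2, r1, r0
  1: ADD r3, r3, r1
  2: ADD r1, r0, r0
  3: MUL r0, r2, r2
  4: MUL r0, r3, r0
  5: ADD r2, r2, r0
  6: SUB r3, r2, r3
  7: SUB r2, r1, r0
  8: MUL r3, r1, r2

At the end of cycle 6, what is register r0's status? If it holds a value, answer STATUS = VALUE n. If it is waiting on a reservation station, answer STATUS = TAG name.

STATUS = TAG Mul1

c1: issue MUL r2<-Mul1 | r0:9,r1:1,r2:Mul1,r3:3
c2: issue ADD r3<-Add1 | r0:9,r1:1,r2:Mul1,r3:Add1
c3: issue ADD r1<-Add2 | r0:9,r1:Add2,r2:Mul1,r3:Add1
c4: CDB Add1=4; issue MUL r0<-Mul2 | r0:Mul2,r1:Add2,r2:Mul1,r3:4
c5: CDB Add2=18; stall | r0:Mul2,r1:18,r2:Mul1,r3:4
c6: CDB Mul1=9; issue MUL r0<-Mul1 | r0:Mul1,r1:18,r2:9,r3:4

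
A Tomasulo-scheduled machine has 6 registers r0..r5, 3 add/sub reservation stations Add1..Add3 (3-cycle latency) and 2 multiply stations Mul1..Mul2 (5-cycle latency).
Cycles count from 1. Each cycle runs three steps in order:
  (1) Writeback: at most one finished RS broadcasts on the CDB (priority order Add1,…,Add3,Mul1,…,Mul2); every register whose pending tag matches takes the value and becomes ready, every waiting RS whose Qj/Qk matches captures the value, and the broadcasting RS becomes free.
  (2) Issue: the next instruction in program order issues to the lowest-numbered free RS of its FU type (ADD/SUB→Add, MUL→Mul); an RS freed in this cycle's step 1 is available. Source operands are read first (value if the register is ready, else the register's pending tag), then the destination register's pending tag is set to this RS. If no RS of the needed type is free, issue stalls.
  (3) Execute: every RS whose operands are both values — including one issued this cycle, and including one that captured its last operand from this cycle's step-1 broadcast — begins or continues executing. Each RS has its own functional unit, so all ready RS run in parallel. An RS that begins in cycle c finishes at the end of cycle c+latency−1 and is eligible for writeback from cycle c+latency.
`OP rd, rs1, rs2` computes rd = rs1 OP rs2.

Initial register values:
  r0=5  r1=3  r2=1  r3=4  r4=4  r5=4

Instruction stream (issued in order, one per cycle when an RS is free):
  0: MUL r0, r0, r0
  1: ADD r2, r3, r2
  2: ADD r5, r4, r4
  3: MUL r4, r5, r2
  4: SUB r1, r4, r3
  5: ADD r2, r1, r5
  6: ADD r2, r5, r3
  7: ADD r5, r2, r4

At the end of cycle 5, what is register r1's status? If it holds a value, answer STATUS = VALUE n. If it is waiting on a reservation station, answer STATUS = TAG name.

STATUS = TAG Add1

c1: issue MUL r0<-Mul1 | r0:Mul1,r1:3,r2:1,r3:4,r4:4,r5:4
c2: issue ADD r2<-Add1 | r0:Mul1,r1:3,r2:Add1,r3:4,r4:4,r5:4
c3: issue ADD r5<-Add2 | r0:Mul1,r1:3,r2:Add1,r3:4,r4:4,r5:Add2
c4: issue MUL r4<-Mul2 | r0:Mul1,r1:3,r2:Add1,r3:4,r4:Mul2,r5:Add2
c5: CDB Add1=5; issue SUB r1<-Add1 | r0:Mul1,r1:Add1,r2:5,r3:4,r4:Mul2,r5:Add2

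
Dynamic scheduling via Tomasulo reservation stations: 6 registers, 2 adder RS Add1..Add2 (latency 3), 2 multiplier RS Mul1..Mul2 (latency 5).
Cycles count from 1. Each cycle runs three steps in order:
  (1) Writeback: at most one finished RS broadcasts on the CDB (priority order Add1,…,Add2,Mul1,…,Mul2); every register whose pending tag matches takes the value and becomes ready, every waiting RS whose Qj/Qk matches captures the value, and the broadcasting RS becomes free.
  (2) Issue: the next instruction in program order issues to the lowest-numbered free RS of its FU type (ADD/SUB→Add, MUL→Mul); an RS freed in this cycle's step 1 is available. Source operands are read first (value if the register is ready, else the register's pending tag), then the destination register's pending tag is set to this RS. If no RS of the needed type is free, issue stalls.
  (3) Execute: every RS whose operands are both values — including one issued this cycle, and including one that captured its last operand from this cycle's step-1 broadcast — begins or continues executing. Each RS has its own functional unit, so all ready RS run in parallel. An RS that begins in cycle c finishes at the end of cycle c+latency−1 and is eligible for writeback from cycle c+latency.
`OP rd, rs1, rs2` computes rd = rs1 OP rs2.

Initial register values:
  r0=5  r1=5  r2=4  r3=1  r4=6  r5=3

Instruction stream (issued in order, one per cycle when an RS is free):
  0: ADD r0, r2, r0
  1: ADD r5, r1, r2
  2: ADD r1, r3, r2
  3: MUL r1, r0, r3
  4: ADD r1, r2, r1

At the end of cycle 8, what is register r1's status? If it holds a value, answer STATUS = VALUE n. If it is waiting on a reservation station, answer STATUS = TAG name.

STATUS = TAG Add2

c1: issue ADD r0<-Add1 | r0:Add1,r1:5,r2:4,r3:1,r4:6,r5:3
c2: issue ADD r5<-Add2 | r0:Add1,r1:5,r2:4,r3:1,r4:6,r5:Add2
c3: stall | r0:Add1,r1:5,r2:4,r3:1,r4:6,r5:Add2
c4: CDB Add1=9; issue ADD r1<-Add1 | r0:9,r1:Add1,r2:4,r3:1,r4:6,r5:Add2
c5: CDB Add2=9; issue MUL r1<-Mul1 | r0:9,r1:Mul1,r2:4,r3:1,r4:6,r5:9
c6: issue ADD r1<-Add2 | r0:9,r1:Add2,r2:4,r3:1,r4:6,r5:9
c7: CDB Add1=5 | r0:9,r1:Add2,r2:4,r3:1,r4:6,r5:9
c8: - | r0:9,r1:Add2,r2:4,r3:1,r4:6,r5:9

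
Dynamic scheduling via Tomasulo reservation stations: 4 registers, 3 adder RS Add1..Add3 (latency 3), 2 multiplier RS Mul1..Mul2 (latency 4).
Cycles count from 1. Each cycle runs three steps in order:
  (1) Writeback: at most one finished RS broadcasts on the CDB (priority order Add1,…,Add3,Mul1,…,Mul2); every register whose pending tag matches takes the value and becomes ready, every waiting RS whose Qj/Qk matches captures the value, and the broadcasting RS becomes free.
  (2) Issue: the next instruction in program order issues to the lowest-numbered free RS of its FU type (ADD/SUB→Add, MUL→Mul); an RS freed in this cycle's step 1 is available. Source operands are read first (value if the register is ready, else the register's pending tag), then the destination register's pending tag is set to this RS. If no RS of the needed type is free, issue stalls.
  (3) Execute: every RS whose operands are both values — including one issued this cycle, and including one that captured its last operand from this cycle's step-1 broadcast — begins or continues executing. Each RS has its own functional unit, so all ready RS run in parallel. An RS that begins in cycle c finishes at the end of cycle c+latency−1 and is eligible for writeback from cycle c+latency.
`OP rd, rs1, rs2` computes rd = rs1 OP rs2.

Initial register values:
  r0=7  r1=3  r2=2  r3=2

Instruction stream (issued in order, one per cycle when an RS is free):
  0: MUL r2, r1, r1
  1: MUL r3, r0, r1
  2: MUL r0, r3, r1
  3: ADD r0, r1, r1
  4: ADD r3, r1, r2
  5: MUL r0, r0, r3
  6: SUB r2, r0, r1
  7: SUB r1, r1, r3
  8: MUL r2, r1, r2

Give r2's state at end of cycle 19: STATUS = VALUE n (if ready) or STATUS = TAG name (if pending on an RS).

  c1: issue MUL r2<-Mul1  regs: r0:7,r1:3,r2:Mul1,r3:2
  c2: issue MUL r3<-Mul2  regs: r0:7,r1:3,r2:Mul1,r3:Mul2
  c3: stall  regs: r0:7,r1:3,r2:Mul1,r3:Mul2
  c4: stall  regs: r0:7,r1:3,r2:Mul1,r3:Mul2
  c5: CDB Mul1=9; issue MUL r0<-Mul1  regs: r0:Mul1,r1:3,r2:9,r3:Mul2
  c6: CDB Mul2=21; issue ADD r0<-Add1  regs: r0:Add1,r1:3,r2:9,r3:21
  c7: issue ADD r3<-Add2  regs: r0:Add1,r1:3,r2:9,r3:Add2
  c8: issue MUL r0<-Mul2  regs: r0:Mul2,r1:3,r2:9,r3:Add2
  c9: CDB Add1=6; issue SUB r2<-Add1  regs: r0:Mul2,r1:3,r2:Add1,r3:Add2
  c10: CDB Add2=12; issue SUB r1<-Add2  regs: r0:Mul2,r1:Add2,r2:Add1,r3:12
  c11: CDB Mul1=63; issue MUL r2<-Mul1  regs: r0:Mul2,r1:Add2,r2:Mul1,r3:12
  c12: -  regs: r0:Mul2,r1:Add2,r2:Mul1,r3:12
  c13: CDB Add2=-9  regs: r0:Mul2,r1:-9,r2:Mul1,r3:12
  c14: CDB Mul2=72  regs: r0:72,r1:-9,r2:Mul1,r3:12
  c15: -  regs: r0:72,r1:-9,r2:Mul1,r3:12
  c16: -  regs: r0:72,r1:-9,r2:Mul1,r3:12
  c17: CDB Add1=69  regs: r0:72,r1:-9,r2:Mul1,r3:12
  c18: -  regs: r0:72,r1:-9,r2:Mul1,r3:12
  c19: -  regs: r0:72,r1:-9,r2:Mul1,r3:12

STATUS = TAG Mul1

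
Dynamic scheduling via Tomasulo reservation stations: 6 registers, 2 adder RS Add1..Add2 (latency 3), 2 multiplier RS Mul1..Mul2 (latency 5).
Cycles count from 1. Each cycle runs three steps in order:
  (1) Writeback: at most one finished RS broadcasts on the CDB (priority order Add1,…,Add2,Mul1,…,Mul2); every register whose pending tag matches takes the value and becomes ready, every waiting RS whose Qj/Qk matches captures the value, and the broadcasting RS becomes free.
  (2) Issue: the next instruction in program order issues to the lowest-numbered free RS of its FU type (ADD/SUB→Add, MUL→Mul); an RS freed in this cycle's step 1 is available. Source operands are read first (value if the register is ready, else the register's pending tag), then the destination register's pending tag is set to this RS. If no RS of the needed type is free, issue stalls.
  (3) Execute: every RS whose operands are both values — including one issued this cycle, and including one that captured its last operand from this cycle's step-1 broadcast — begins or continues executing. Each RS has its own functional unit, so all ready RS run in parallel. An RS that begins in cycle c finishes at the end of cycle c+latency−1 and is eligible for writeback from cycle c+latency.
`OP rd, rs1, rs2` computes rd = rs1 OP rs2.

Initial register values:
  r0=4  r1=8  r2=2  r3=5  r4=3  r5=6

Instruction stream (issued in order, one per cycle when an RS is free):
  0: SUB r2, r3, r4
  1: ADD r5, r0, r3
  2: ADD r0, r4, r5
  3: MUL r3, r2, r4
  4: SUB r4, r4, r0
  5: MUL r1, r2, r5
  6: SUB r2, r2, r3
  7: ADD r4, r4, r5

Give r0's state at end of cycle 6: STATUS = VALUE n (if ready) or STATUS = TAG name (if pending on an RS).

cycle 1: issue SUB r2<-Add1 // r0:4,r1:8,r2:Add1,r3:5,r4:3,r5:6
cycle 2: issue ADD r5<-Add2 // r0:4,r1:8,r2:Add1,r3:5,r4:3,r5:Add2
cycle 3: stall // r0:4,r1:8,r2:Add1,r3:5,r4:3,r5:Add2
cycle 4: CDB Add1=2; issue ADD r0<-Add1 // r0:Add1,r1:8,r2:2,r3:5,r4:3,r5:Add2
cycle 5: CDB Add2=9; issue MUL r3<-Mul1 // r0:Add1,r1:8,r2:2,r3:Mul1,r4:3,r5:9
cycle 6: issue SUB r4<-Add2 // r0:Add1,r1:8,r2:2,r3:Mul1,r4:Add2,r5:9

STATUS = TAG Add1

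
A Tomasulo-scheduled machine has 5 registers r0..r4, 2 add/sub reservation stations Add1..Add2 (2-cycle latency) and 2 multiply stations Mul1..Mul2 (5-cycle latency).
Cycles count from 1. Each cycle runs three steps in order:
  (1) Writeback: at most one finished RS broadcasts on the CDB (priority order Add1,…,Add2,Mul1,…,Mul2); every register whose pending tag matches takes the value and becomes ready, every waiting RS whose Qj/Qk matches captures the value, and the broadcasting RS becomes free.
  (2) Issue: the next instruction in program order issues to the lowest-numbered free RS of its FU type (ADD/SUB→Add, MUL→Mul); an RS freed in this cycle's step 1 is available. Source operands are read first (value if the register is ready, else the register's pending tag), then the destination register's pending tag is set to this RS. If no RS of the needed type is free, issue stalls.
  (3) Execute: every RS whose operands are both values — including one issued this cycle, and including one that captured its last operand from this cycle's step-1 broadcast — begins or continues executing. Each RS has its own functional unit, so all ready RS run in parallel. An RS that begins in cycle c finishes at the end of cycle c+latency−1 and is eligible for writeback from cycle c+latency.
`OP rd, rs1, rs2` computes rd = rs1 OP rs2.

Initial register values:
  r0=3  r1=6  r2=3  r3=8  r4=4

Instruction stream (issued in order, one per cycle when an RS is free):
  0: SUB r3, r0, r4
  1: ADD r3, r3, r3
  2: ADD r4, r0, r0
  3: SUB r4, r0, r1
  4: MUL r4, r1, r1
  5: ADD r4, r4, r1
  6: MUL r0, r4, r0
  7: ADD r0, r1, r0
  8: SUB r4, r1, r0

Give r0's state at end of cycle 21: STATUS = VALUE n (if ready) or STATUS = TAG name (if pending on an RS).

STATUS = VALUE 132

c1: issue SUB r3<-Add1 | r0:3,r1:6,r2:3,r3:Add1,r4:4
c2: issue ADD r3<-Add2 | r0:3,r1:6,r2:3,r3:Add2,r4:4
c3: CDB Add1=-1; issue ADD r4<-Add1 | r0:3,r1:6,r2:3,r3:Add2,r4:Add1
c4: stall | r0:3,r1:6,r2:3,r3:Add2,r4:Add1
c5: CDB Add1=6; issue SUB r4<-Add1 | r0:3,r1:6,r2:3,r3:Add2,r4:Add1
c6: CDB Add2=-2; issue MUL r4<-Mul1 | r0:3,r1:6,r2:3,r3:-2,r4:Mul1
c7: CDB Add1=-3; issue ADD r4<-Add1 | r0:3,r1:6,r2:3,r3:-2,r4:Add1
c8: issue MUL r0<-Mul2 | r0:Mul2,r1:6,r2:3,r3:-2,r4:Add1
c9: issue ADD r0<-Add2 | r0:Add2,r1:6,r2:3,r3:-2,r4:Add1
c10: stall | r0:Add2,r1:6,r2:3,r3:-2,r4:Add1
c11: CDB Mul1=36; stall | r0:Add2,r1:6,r2:3,r3:-2,r4:Add1
c12: stall | r0:Add2,r1:6,r2:3,r3:-2,r4:Add1
c13: CDB Add1=42; issue SUB r4<-Add1 | r0:Add2,r1:6,r2:3,r3:-2,r4:Add1
c14: - | r0:Add2,r1:6,r2:3,r3:-2,r4:Add1
c15: - | r0:Add2,r1:6,r2:3,r3:-2,r4:Add1
c16: - | r0:Add2,r1:6,r2:3,r3:-2,r4:Add1
c17: - | r0:Add2,r1:6,r2:3,r3:-2,r4:Add1
c18: CDB Mul2=126 | r0:Add2,r1:6,r2:3,r3:-2,r4:Add1
c19: - | r0:Add2,r1:6,r2:3,r3:-2,r4:Add1
c20: CDB Add2=132 | r0:132,r1:6,r2:3,r3:-2,r4:Add1
c21: - | r0:132,r1:6,r2:3,r3:-2,r4:Add1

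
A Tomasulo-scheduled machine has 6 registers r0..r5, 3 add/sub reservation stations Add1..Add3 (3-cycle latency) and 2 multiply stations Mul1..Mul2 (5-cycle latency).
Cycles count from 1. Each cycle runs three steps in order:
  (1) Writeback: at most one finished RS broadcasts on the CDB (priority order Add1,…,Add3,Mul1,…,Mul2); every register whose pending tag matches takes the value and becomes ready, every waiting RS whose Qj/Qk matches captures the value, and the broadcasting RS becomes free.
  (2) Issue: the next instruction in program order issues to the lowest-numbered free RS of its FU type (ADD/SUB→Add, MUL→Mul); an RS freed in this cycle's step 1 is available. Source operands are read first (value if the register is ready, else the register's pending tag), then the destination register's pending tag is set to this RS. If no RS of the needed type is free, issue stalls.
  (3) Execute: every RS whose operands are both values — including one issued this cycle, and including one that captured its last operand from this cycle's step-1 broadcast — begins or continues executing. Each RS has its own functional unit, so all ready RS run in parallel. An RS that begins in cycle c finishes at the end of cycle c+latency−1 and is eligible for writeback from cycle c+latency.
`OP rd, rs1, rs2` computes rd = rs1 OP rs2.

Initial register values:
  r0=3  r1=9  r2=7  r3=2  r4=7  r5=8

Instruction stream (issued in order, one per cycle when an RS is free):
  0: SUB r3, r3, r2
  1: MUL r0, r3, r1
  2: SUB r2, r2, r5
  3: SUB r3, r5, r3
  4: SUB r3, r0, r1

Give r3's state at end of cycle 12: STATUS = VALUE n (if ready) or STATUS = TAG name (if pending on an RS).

  c1: issue SUB r3<-Add1  regs: r0:3,r1:9,r2:7,r3:Add1,r4:7,r5:8
  c2: issue MUL r0<-Mul1  regs: r0:Mul1,r1:9,r2:7,r3:Add1,r4:7,r5:8
  c3: issue SUB r2<-Add2  regs: r0:Mul1,r1:9,r2:Add2,r3:Add1,r4:7,r5:8
  c4: CDB Add1=-5; issue SUB r3<-Add1  regs: r0:Mul1,r1:9,r2:Add2,r3:Add1,r4:7,r5:8
  c5: issue SUB r3<-Add3  regs: r0:Mul1,r1:9,r2:Add2,r3:Add3,r4:7,r5:8
  c6: CDB Add2=-1  regs: r0:Mul1,r1:9,r2:-1,r3:Add3,r4:7,r5:8
  c7: CDB Add1=13  regs: r0:Mul1,r1:9,r2:-1,r3:Add3,r4:7,r5:8
  c8: -  regs: r0:Mul1,r1:9,r2:-1,r3:Add3,r4:7,r5:8
  c9: CDB Mul1=-45  regs: r0:-45,r1:9,r2:-1,r3:Add3,r4:7,r5:8
  c10: -  regs: r0:-45,r1:9,r2:-1,r3:Add3,r4:7,r5:8
  c11: -  regs: r0:-45,r1:9,r2:-1,r3:Add3,r4:7,r5:8
  c12: CDB Add3=-54  regs: r0:-45,r1:9,r2:-1,r3:-54,r4:7,r5:8

STATUS = VALUE -54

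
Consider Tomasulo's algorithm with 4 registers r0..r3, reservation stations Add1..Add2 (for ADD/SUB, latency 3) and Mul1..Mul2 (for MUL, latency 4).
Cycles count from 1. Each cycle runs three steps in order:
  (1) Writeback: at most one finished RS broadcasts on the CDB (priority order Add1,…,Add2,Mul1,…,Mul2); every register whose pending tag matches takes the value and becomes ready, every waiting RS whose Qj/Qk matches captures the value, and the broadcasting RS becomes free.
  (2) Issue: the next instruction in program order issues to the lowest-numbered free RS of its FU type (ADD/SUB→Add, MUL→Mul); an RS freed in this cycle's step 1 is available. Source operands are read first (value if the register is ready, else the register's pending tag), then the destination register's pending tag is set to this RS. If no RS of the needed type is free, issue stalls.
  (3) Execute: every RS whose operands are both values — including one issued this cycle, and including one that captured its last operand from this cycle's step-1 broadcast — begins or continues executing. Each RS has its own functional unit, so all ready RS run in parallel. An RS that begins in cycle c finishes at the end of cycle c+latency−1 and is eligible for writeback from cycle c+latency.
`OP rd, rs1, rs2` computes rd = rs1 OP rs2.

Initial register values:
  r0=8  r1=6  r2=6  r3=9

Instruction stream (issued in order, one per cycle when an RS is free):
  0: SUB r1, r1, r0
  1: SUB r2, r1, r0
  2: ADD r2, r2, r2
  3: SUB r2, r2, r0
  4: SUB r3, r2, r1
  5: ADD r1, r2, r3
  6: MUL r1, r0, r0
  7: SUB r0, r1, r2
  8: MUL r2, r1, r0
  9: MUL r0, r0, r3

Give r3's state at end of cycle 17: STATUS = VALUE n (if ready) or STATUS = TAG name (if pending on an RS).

STATUS = VALUE -26

cycle 1: issue SUB r1<-Add1 // r0:8,r1:Add1,r2:6,r3:9
cycle 2: issue SUB r2<-Add2 // r0:8,r1:Add1,r2:Add2,r3:9
cycle 3: stall // r0:8,r1:Add1,r2:Add2,r3:9
cycle 4: CDB Add1=-2; issue ADD r2<-Add1 // r0:8,r1:-2,r2:Add1,r3:9
cycle 5: stall // r0:8,r1:-2,r2:Add1,r3:9
cycle 6: stall // r0:8,r1:-2,r2:Add1,r3:9
cycle 7: CDB Add2=-10; issue SUB r2<-Add2 // r0:8,r1:-2,r2:Add2,r3:9
cycle 8: stall // r0:8,r1:-2,r2:Add2,r3:9
cycle 9: stall // r0:8,r1:-2,r2:Add2,r3:9
cycle 10: CDB Add1=-20; issue SUB r3<-Add1 // r0:8,r1:-2,r2:Add2,r3:Add1
cycle 11: stall // r0:8,r1:-2,r2:Add2,r3:Add1
cycle 12: stall // r0:8,r1:-2,r2:Add2,r3:Add1
cycle 13: CDB Add2=-28; issue ADD r1<-Add2 // r0:8,r1:Add2,r2:-28,r3:Add1
cycle 14: issue MUL r1<-Mul1 // r0:8,r1:Mul1,r2:-28,r3:Add1
cycle 15: stall // r0:8,r1:Mul1,r2:-28,r3:Add1
cycle 16: CDB Add1=-26; issue SUB r0<-Add1 // r0:Add1,r1:Mul1,r2:-28,r3:-26
cycle 17: issue MUL r2<-Mul2 // r0:Add1,r1:Mul1,r2:Mul2,r3:-26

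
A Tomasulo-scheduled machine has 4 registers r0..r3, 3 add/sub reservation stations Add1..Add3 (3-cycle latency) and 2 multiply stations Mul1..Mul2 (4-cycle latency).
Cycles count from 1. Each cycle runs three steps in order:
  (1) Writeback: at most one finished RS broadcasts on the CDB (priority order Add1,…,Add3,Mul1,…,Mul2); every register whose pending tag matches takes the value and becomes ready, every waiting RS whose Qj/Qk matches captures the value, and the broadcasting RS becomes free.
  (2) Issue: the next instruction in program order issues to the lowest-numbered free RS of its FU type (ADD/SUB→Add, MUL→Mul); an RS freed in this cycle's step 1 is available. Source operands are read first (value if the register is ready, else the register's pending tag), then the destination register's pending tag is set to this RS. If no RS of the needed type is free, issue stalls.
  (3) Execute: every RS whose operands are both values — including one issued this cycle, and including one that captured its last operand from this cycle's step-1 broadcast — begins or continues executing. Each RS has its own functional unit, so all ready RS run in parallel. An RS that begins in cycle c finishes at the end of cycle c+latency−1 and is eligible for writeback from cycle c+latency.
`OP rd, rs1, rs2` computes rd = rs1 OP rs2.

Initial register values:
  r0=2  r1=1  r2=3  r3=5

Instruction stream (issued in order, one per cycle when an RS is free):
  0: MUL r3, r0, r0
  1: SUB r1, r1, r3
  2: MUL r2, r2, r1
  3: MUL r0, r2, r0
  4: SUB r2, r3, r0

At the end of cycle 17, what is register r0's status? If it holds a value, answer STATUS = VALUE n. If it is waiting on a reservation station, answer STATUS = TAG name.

  c1: issue MUL r3<-Mul1  regs: r0:2,r1:1,r2:3,r3:Mul1
  c2: issue SUB r1<-Add1  regs: r0:2,r1:Add1,r2:3,r3:Mul1
  c3: issue MUL r2<-Mul2  regs: r0:2,r1:Add1,r2:Mul2,r3:Mul1
  c4: stall  regs: r0:2,r1:Add1,r2:Mul2,r3:Mul1
  c5: CDB Mul1=4; issue MUL r0<-Mul1  regs: r0:Mul1,r1:Add1,r2:Mul2,r3:4
  c6: issue SUB r2<-Add2  regs: r0:Mul1,r1:Add1,r2:Add2,r3:4
  c7: -  regs: r0:Mul1,r1:Add1,r2:Add2,r3:4
  c8: CDB Add1=-3  regs: r0:Mul1,r1:-3,r2:Add2,r3:4
  c9: -  regs: r0:Mul1,r1:-3,r2:Add2,r3:4
  c10: -  regs: r0:Mul1,r1:-3,r2:Add2,r3:4
  c11: -  regs: r0:Mul1,r1:-3,r2:Add2,r3:4
  c12: CDB Mul2=-9  regs: r0:Mul1,r1:-3,r2:Add2,r3:4
  c13: -  regs: r0:Mul1,r1:-3,r2:Add2,r3:4
  c14: -  regs: r0:Mul1,r1:-3,r2:Add2,r3:4
  c15: -  regs: r0:Mul1,r1:-3,r2:Add2,r3:4
  c16: CDB Mul1=-18  regs: r0:-18,r1:-3,r2:Add2,r3:4
  c17: -  regs: r0:-18,r1:-3,r2:Add2,r3:4

STATUS = VALUE -18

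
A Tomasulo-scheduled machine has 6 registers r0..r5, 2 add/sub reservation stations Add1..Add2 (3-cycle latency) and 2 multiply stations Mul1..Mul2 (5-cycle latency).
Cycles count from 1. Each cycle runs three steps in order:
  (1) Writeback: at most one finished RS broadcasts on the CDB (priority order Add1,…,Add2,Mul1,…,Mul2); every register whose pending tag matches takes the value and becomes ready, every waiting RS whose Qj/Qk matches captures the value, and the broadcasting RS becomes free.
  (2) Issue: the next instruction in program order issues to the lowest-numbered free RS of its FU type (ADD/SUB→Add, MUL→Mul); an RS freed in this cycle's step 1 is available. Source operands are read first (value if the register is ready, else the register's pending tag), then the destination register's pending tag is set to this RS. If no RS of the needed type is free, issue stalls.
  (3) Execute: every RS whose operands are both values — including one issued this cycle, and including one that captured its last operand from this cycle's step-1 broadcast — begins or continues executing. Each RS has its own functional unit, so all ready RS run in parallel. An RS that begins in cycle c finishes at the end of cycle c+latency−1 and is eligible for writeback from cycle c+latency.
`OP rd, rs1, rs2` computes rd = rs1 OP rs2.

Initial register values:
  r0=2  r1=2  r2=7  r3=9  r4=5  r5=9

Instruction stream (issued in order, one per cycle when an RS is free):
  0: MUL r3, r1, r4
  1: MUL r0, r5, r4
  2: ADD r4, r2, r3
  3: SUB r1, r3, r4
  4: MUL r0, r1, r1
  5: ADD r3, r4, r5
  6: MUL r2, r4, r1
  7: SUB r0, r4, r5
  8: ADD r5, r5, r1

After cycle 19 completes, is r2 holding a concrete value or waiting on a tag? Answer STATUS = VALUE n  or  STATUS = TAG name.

c1: issue MUL r3<-Mul1 | r0:2,r1:2,r2:7,r3:Mul1,r4:5,r5:9
c2: issue MUL r0<-Mul2 | r0:Mul2,r1:2,r2:7,r3:Mul1,r4:5,r5:9
c3: issue ADD r4<-Add1 | r0:Mul2,r1:2,r2:7,r3:Mul1,r4:Add1,r5:9
c4: issue SUB r1<-Add2 | r0:Mul2,r1:Add2,r2:7,r3:Mul1,r4:Add1,r5:9
c5: stall | r0:Mul2,r1:Add2,r2:7,r3:Mul1,r4:Add1,r5:9
c6: CDB Mul1=10; issue MUL r0<-Mul1 | r0:Mul1,r1:Add2,r2:7,r3:10,r4:Add1,r5:9
c7: CDB Mul2=45; stall | r0:Mul1,r1:Add2,r2:7,r3:10,r4:Add1,r5:9
c8: stall | r0:Mul1,r1:Add2,r2:7,r3:10,r4:Add1,r5:9
c9: CDB Add1=17; issue ADD r3<-Add1 | r0:Mul1,r1:Add2,r2:7,r3:Add1,r4:17,r5:9
c10: issue MUL r2<-Mul2 | r0:Mul1,r1:Add2,r2:Mul2,r3:Add1,r4:17,r5:9
c11: stall | r0:Mul1,r1:Add2,r2:Mul2,r3:Add1,r4:17,r5:9
c12: CDB Add1=26; issue SUB r0<-Add1 | r0:Add1,r1:Add2,r2:Mul2,r3:26,r4:17,r5:9
c13: CDB Add2=-7; issue ADD r5<-Add2 | r0:Add1,r1:-7,r2:Mul2,r3:26,r4:17,r5:Add2
c14: - | r0:Add1,r1:-7,r2:Mul2,r3:26,r4:17,r5:Add2
c15: CDB Add1=8 | r0:8,r1:-7,r2:Mul2,r3:26,r4:17,r5:Add2
c16: CDB Add2=2 | r0:8,r1:-7,r2:Mul2,r3:26,r4:17,r5:2
c17: - | r0:8,r1:-7,r2:Mul2,r3:26,r4:17,r5:2
c18: CDB Mul1=49 | r0:8,r1:-7,r2:Mul2,r3:26,r4:17,r5:2
c19: CDB Mul2=-119 | r0:8,r1:-7,r2:-119,r3:26,r4:17,r5:2

STATUS = VALUE -119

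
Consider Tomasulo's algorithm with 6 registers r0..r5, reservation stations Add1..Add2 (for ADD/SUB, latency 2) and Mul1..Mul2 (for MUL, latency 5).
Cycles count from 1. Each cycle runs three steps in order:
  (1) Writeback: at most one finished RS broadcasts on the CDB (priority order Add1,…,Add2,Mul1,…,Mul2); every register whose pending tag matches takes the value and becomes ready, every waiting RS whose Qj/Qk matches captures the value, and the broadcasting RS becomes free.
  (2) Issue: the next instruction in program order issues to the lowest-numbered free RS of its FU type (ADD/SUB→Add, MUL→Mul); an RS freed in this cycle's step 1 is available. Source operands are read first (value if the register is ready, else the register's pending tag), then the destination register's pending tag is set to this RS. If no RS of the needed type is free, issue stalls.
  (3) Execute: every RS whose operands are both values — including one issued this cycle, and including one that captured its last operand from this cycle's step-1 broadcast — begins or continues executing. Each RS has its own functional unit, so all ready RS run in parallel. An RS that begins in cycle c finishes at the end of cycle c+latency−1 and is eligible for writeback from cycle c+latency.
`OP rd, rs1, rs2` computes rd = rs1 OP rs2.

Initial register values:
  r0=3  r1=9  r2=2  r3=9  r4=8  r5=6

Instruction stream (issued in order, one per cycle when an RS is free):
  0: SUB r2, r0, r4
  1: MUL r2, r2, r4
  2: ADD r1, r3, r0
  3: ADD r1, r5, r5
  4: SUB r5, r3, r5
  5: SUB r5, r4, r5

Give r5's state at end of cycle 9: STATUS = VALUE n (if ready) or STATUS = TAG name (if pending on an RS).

  c1: issue SUB r2<-Add1  regs: r0:3,r1:9,r2:Add1,r3:9,r4:8,r5:6
  c2: issue MUL r2<-Mul1  regs: r0:3,r1:9,r2:Mul1,r3:9,r4:8,r5:6
  c3: CDB Add1=-5; issue ADD r1<-Add1  regs: r0:3,r1:Add1,r2:Mul1,r3:9,r4:8,r5:6
  c4: issue ADD r1<-Add2  regs: r0:3,r1:Add2,r2:Mul1,r3:9,r4:8,r5:6
  c5: CDB Add1=12; issue SUB r5<-Add1  regs: r0:3,r1:Add2,r2:Mul1,r3:9,r4:8,r5:Add1
  c6: CDB Add2=12; issue SUB r5<-Add2  regs: r0:3,r1:12,r2:Mul1,r3:9,r4:8,r5:Add2
  c7: CDB Add1=3  regs: r0:3,r1:12,r2:Mul1,r3:9,r4:8,r5:Add2
  c8: CDB Mul1=-40  regs: r0:3,r1:12,r2:-40,r3:9,r4:8,r5:Add2
  c9: CDB Add2=5  regs: r0:3,r1:12,r2:-40,r3:9,r4:8,r5:5

STATUS = VALUE 5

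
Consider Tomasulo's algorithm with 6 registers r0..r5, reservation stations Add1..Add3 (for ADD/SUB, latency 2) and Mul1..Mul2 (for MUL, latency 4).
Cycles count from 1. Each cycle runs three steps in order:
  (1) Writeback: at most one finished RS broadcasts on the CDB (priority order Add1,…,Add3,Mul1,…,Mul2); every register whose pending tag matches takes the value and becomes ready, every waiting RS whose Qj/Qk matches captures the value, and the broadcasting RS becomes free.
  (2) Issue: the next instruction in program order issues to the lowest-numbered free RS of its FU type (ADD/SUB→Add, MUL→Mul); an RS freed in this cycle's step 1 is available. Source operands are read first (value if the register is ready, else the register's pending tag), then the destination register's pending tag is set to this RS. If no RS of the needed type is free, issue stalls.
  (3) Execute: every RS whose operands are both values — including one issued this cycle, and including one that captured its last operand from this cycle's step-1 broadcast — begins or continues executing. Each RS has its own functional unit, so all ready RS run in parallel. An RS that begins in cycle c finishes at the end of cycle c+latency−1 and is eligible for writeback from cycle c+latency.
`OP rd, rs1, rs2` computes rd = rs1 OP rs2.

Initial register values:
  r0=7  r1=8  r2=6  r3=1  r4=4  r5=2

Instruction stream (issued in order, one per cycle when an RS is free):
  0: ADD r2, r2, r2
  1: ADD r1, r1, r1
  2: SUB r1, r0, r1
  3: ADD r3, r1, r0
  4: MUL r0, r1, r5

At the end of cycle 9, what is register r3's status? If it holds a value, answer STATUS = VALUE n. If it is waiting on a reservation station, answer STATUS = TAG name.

STATUS = VALUE -2

c1: issue ADD r2<-Add1 | r0:7,r1:8,r2:Add1,r3:1,r4:4,r5:2
c2: issue ADD r1<-Add2 | r0:7,r1:Add2,r2:Add1,r3:1,r4:4,r5:2
c3: CDB Add1=12; issue SUB r1<-Add1 | r0:7,r1:Add1,r2:12,r3:1,r4:4,r5:2
c4: CDB Add2=16; issue ADD r3<-Add2 | r0:7,r1:Add1,r2:12,r3:Add2,r4:4,r5:2
c5: issue MUL r0<-Mul1 | r0:Mul1,r1:Add1,r2:12,r3:Add2,r4:4,r5:2
c6: CDB Add1=-9 | r0:Mul1,r1:-9,r2:12,r3:Add2,r4:4,r5:2
c7: - | r0:Mul1,r1:-9,r2:12,r3:Add2,r4:4,r5:2
c8: CDB Add2=-2 | r0:Mul1,r1:-9,r2:12,r3:-2,r4:4,r5:2
c9: - | r0:Mul1,r1:-9,r2:12,r3:-2,r4:4,r5:2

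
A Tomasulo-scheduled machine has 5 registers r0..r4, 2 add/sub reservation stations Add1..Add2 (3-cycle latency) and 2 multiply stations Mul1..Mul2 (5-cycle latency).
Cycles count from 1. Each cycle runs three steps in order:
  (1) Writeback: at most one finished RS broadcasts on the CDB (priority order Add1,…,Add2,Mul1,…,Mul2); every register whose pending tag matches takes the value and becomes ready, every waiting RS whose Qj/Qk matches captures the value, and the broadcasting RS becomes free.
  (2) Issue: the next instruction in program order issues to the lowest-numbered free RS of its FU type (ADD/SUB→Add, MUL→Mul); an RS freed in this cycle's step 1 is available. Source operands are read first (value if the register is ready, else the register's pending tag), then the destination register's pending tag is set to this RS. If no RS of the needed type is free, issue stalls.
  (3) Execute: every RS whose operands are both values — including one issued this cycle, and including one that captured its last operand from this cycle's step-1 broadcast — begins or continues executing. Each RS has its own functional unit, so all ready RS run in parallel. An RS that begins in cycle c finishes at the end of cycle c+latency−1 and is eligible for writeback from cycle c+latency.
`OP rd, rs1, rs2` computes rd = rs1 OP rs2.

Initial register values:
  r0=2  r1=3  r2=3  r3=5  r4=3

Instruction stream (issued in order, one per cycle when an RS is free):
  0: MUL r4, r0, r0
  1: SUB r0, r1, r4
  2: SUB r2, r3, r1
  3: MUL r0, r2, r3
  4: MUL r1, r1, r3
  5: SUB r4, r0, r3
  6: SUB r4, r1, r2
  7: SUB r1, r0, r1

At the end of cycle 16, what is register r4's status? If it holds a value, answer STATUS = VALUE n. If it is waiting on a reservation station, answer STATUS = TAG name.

c1: issue MUL r4<-Mul1 | r0:2,r1:3,r2:3,r3:5,r4:Mul1
c2: issue SUB r0<-Add1 | r0:Add1,r1:3,r2:3,r3:5,r4:Mul1
c3: issue SUB r2<-Add2 | r0:Add1,r1:3,r2:Add2,r3:5,r4:Mul1
c4: issue MUL r0<-Mul2 | r0:Mul2,r1:3,r2:Add2,r3:5,r4:Mul1
c5: stall | r0:Mul2,r1:3,r2:Add2,r3:5,r4:Mul1
c6: CDB Add2=2; stall | r0:Mul2,r1:3,r2:2,r3:5,r4:Mul1
c7: CDB Mul1=4; issue MUL r1<-Mul1 | r0:Mul2,r1:Mul1,r2:2,r3:5,r4:4
c8: issue SUB r4<-Add2 | r0:Mul2,r1:Mul1,r2:2,r3:5,r4:Add2
c9: stall | r0:Mul2,r1:Mul1,r2:2,r3:5,r4:Add2
c10: CDB Add1=-1; issue SUB r4<-Add1 | r0:Mul2,r1:Mul1,r2:2,r3:5,r4:Add1
c11: CDB Mul2=10; stall | r0:10,r1:Mul1,r2:2,r3:5,r4:Add1
c12: CDB Mul1=15; stall | r0:10,r1:15,r2:2,r3:5,r4:Add1
c13: stall | r0:10,r1:15,r2:2,r3:5,r4:Add1
c14: CDB Add2=5; issue SUB r1<-Add2 | r0:10,r1:Add2,r2:2,r3:5,r4:Add1
c15: CDB Add1=13 | r0:10,r1:Add2,r2:2,r3:5,r4:13
c16: - | r0:10,r1:Add2,r2:2,r3:5,r4:13

STATUS = VALUE 13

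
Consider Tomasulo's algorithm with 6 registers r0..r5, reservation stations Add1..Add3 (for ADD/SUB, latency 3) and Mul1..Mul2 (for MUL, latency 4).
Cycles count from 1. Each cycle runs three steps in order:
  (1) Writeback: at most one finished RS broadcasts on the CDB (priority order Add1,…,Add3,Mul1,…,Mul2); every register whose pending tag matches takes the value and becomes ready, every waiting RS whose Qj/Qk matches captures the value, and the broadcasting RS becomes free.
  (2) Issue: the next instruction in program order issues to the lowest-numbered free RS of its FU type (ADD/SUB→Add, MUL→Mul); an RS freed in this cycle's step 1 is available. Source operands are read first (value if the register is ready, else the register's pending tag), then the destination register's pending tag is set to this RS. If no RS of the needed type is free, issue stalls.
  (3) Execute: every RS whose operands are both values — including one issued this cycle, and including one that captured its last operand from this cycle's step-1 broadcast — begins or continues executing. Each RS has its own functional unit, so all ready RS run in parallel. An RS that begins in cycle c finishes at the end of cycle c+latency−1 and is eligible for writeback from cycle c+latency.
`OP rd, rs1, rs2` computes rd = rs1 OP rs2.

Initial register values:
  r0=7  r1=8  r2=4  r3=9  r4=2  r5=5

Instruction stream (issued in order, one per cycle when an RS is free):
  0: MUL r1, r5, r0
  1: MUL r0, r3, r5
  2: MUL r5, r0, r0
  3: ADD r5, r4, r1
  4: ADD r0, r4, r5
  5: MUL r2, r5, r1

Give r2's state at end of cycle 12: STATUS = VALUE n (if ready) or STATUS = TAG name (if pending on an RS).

STATUS = TAG Mul2

c1: issue MUL r1<-Mul1 | r0:7,r1:Mul1,r2:4,r3:9,r4:2,r5:5
c2: issue MUL r0<-Mul2 | r0:Mul2,r1:Mul1,r2:4,r3:9,r4:2,r5:5
c3: stall | r0:Mul2,r1:Mul1,r2:4,r3:9,r4:2,r5:5
c4: stall | r0:Mul2,r1:Mul1,r2:4,r3:9,r4:2,r5:5
c5: CDB Mul1=35; issue MUL r5<-Mul1 | r0:Mul2,r1:35,r2:4,r3:9,r4:2,r5:Mul1
c6: CDB Mul2=45; issue ADD r5<-Add1 | r0:45,r1:35,r2:4,r3:9,r4:2,r5:Add1
c7: issue ADD r0<-Add2 | r0:Add2,r1:35,r2:4,r3:9,r4:2,r5:Add1
c8: issue MUL r2<-Mul2 | r0:Add2,r1:35,r2:Mul2,r3:9,r4:2,r5:Add1
c9: CDB Add1=37 | r0:Add2,r1:35,r2:Mul2,r3:9,r4:2,r5:37
c10: CDB Mul1=2025 | r0:Add2,r1:35,r2:Mul2,r3:9,r4:2,r5:37
c11: - | r0:Add2,r1:35,r2:Mul2,r3:9,r4:2,r5:37
c12: CDB Add2=39 | r0:39,r1:35,r2:Mul2,r3:9,r4:2,r5:37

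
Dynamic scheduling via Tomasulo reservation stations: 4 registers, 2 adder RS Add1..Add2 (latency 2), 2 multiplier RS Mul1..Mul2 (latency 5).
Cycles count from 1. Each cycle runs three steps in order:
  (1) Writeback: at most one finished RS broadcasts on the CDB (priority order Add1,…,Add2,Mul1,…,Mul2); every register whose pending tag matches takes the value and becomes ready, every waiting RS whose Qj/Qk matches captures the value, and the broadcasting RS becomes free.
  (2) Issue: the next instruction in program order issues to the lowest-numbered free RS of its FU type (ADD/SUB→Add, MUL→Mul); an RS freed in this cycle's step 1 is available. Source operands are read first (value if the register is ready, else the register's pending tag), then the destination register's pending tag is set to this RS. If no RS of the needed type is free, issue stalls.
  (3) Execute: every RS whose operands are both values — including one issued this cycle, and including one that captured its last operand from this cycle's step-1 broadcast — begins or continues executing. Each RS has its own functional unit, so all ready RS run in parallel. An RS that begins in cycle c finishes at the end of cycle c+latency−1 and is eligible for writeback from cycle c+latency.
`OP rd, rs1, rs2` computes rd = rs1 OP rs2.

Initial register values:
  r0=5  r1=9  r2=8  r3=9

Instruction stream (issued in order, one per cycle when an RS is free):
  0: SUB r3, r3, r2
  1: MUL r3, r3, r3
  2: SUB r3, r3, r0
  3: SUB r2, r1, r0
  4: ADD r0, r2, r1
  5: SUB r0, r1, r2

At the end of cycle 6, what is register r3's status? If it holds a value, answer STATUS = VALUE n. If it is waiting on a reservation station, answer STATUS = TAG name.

cycle 1: issue SUB r3<-Add1 // r0:5,r1:9,r2:8,r3:Add1
cycle 2: issue MUL r3<-Mul1 // r0:5,r1:9,r2:8,r3:Mul1
cycle 3: CDB Add1=1; issue SUB r3<-Add1 // r0:5,r1:9,r2:8,r3:Add1
cycle 4: issue SUB r2<-Add2 // r0:5,r1:9,r2:Add2,r3:Add1
cycle 5: stall // r0:5,r1:9,r2:Add2,r3:Add1
cycle 6: CDB Add2=4; issue ADD r0<-Add2 // r0:Add2,r1:9,r2:4,r3:Add1

STATUS = TAG Add1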